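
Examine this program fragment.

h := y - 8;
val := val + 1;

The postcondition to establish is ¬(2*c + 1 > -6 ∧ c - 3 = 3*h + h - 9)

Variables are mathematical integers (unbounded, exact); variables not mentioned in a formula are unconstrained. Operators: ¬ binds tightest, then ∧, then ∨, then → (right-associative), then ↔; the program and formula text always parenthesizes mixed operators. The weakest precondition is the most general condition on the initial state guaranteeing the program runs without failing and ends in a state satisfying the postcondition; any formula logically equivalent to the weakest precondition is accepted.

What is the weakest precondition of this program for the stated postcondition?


Working backward. After the program, the postcondition ¬(2*c + 1 > -6 ∧ c - 3 = 3*h + h - 9) must hold; in canonical form it is ¬(2*c > -7 ∧ c = 4*h - 6).
Before val := val + 1: ¬(2*c > -7 ∧ c = 4*h - 6)
Before h := y - 8: ¬(2*c > -7 ∧ c = 4*y - 38)
Answer: WP = ¬(2*c > -7 ∧ c = 4*y - 38)


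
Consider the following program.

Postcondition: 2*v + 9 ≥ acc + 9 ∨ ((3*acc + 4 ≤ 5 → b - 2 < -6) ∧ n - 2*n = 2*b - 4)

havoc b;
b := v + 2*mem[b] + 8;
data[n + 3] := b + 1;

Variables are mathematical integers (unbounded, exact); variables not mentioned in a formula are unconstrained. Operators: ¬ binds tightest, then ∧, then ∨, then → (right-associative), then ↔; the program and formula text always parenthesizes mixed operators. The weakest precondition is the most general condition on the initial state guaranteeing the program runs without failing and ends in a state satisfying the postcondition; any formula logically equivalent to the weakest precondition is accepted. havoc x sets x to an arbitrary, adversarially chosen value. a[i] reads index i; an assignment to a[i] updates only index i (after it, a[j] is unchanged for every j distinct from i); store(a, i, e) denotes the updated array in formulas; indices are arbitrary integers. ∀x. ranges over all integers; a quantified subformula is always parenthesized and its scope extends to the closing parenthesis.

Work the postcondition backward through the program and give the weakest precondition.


Working backward. After the program, the postcondition 2*v + 9 ≥ acc + 9 ∨ ((3*acc + 4 ≤ 5 → b - 2 < -6) ∧ n - 2*n = 2*b - 4) must hold; in canonical form it is 2*v ≥ acc ∨ ((3*acc ≤ 1 → b < -4) ∧ 2*b + n = 4).
Before data[n + 3] := b + 1: 2*v ≥ acc ∨ ((3*acc ≤ 1 → b < -4) ∧ 2*b + n = 4)
Before b := v + 2*mem[b] + 8: 2*v ≥ acc ∨ ((3*acc ≤ 1 → 2*mem[b] + v < -12) ∧ 4*mem[b] + n + 2*v = -12)
Before havoc b: ∀b_1. (2*v ≥ acc ∨ ((3*acc ≤ 1 → 2*mem[b_1] + v < -12) ∧ 4*mem[b_1] + n + 2*v = -12))
Answer: WP = ∀b_1. (2*v ≥ acc ∨ ((3*acc ≤ 1 → 2*mem[b_1] + v < -12) ∧ 4*mem[b_1] + n + 2*v = -12))


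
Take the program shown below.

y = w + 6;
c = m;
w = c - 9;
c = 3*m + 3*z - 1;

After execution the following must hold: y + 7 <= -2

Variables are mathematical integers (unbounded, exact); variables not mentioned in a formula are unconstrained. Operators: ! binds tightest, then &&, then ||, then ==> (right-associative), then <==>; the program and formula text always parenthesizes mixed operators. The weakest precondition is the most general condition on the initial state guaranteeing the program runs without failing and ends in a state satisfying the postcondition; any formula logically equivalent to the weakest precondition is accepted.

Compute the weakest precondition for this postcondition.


Working backward. After the program, the postcondition y + 7 <= -2 must hold; in canonical form it is y <= -9.
Before c := 3*m + 3*z - 1: y <= -9
Before w := c - 9: y <= -9
Before c := m: y <= -9
Before y := w + 6: w <= -15
Answer: WP = w <= -15


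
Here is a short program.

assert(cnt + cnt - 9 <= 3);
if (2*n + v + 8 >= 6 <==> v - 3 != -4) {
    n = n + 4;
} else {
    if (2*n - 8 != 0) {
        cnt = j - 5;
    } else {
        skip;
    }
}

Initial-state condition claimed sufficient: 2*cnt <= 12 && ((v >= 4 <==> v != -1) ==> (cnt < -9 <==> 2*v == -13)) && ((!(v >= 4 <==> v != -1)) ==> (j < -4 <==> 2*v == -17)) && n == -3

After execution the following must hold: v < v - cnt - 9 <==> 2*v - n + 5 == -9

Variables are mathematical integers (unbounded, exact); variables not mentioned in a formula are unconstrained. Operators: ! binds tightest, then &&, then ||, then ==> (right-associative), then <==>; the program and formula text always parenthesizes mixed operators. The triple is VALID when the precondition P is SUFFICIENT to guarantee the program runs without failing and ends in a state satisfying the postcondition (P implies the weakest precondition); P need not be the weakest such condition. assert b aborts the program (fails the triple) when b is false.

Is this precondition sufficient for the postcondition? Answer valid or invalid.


Working backward. After the program, the postcondition v < v - cnt - 9 <==> 2*v - n + 5 == -9 must hold; in canonical form it is cnt < -9 <==> 2*v == n - 14.
Then branch requires cnt < -9 <==> 2*v == n - 10; else branch requires (2*n != 8 ==> (j < -4 <==> 2*v == n - 14)) && ((!(2*n != 8)) ==> (cnt < -9 <==> 2*v == n - 14)).
Before the if: ((2*n + v >= -2 <==> v != -1) ==> (cnt < -9 <==> 2*v == n - 10)) && ((!(2*n + v >= -2 <==> v != -1)) ==> ((2*n != 8 ==> (j < -4 <==> 2*v == n - 14)) && ((!(2*n != 8)) ==> (cnt < -9 <==> 2*v == n - 14))))
Before assert cnt + cnt - 9 <= 3: 2*cnt <= 12 && ((2*n + v >= -2 <==> v != -1) ==> (cnt < -9 <==> 2*v == n - 10)) && ((!(2*n + v >= -2 <==> v != -1)) ==> ((2*n != 8 ==> (j < -4 <==> 2*v == n - 14)) && ((!(2*n != 8)) ==> (cnt < -9 <==> 2*v == n - 14))))
The weakest precondition is 2*cnt <= 12 && ((2*n + v >= -2 <==> v != -1) ==> (cnt < -9 <==> 2*v == n - 10)) && ((!(2*n + v >= -2 <==> v != -1)) ==> ((2*n != 8 ==> (j < -4 <==> 2*v == n - 14)) && ((!(2*n != 8)) ==> (cnt < -9 <==> 2*v == n - 14)))).
Check whether 2*cnt <= 12 && ((v >= 4 <==> v != -1) ==> (cnt < -9 <==> 2*v == -13)) && ((!(v >= 4 <==> v != -1)) ==> (j < -4 <==> 2*v == -17)) && n == -3 implies it.
Every state satisfying the precondition satisfies the weakest precondition: the implication holds.
Answer: valid


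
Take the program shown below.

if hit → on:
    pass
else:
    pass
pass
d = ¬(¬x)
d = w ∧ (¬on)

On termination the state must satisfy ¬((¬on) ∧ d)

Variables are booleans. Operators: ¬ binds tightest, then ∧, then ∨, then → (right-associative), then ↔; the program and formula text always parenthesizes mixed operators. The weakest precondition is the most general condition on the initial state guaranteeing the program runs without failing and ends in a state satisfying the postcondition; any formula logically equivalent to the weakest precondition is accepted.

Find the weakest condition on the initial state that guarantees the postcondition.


Working backward. After the program, ¬((¬on) ∧ d) must hold.
Before d := w ∧ (¬on): ¬((¬on) ∧ w)
Before d := ¬(¬x): ¬((¬on) ∧ w)
Before skip: ¬((¬on) ∧ w)
Then branch requires ¬((¬on) ∧ w); else branch requires ¬((¬on) ∧ w).
Before the if: ((hit → on) → (¬((¬on) ∧ w))) ∧ ((¬(hit → on)) → (¬((¬on) ∧ w)))
Answer: WP = ((hit → on) → (¬((¬on) ∧ w))) ∧ ((¬(hit → on)) → (¬((¬on) ∧ w)))


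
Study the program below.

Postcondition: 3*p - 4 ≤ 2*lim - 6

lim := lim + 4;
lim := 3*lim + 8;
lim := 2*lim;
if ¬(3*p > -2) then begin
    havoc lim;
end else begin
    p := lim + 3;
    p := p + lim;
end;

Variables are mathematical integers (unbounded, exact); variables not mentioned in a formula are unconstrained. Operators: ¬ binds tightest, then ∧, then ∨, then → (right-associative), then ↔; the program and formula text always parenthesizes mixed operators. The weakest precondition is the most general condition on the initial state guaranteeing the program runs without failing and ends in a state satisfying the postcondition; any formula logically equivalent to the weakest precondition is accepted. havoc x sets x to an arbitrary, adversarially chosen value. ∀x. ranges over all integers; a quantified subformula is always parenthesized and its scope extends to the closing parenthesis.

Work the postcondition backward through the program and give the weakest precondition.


Working backward. After the program, the postcondition 3*p - 4 ≤ 2*lim - 6 must hold; in canonical form it is 3*p ≤ 2*lim - 2.
Then branch requires ∀lim_1. 3*p ≤ 2*lim_1 - 2; else branch requires 4*lim ≤ -11.
Before the if: ((¬(3*p > -2)) → (∀lim_1. 3*p ≤ 2*lim_1 - 2)) ∧ (3*p > -2 → 4*lim ≤ -11)
Before lim := 2*lim: ((¬(3*p > -2)) → (∀lim_1. 3*p ≤ 2*lim_1 - 2)) ∧ (3*p > -2 → 8*lim ≤ -11)
Before lim := 3*lim + 8: ((¬(3*p > -2)) → (∀lim_1. 3*p ≤ 2*lim_1 - 2)) ∧ (3*p > -2 → 24*lim ≤ -75)
Before lim := lim + 4: ((¬(3*p > -2)) → (∀lim_1. 3*p ≤ 2*lim_1 - 2)) ∧ (3*p > -2 → 24*lim ≤ -171)
Answer: WP = ((¬(3*p > -2)) → (∀lim_1. 3*p ≤ 2*lim_1 - 2)) ∧ (3*p > -2 → 24*lim ≤ -171)


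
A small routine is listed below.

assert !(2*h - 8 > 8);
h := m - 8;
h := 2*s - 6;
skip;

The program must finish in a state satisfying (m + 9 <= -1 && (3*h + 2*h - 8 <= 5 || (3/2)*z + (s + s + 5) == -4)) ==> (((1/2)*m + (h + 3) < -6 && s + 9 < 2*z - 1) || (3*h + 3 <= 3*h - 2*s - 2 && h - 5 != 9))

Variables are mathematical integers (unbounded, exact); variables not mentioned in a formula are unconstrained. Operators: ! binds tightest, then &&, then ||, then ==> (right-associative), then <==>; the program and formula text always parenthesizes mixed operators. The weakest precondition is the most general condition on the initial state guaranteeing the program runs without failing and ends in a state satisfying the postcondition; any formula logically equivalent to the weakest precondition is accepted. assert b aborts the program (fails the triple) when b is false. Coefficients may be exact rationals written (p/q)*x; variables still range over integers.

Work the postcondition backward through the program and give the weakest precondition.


Working backward. After the program, the postcondition (m + 9 <= -1 && (3*h + 2*h - 8 <= 5 || (3/2)*z + (s + s + 5) == -4)) ==> (((1/2)*m + (h + 3) < -6 && s + 9 < 2*z - 1) || (3*h + 3 <= 3*h - 2*s - 2 && h - 5 != 9)) must hold; in canonical form it is (m <= -10 && (5*h <= 13 || 2*s + (3/2)*z == -9)) ==> ((h + (1/2)*m < -9 && s < 2*z - 10) || (2*s <= -5 && h != 14)).
Before skip: (m <= -10 && (5*h <= 13 || 2*s + (3/2)*z == -9)) ==> ((h + (1/2)*m < -9 && s < 2*z - 10) || (2*s <= -5 && h != 14))
Before h := 2*s - 6: (m <= -10 && (10*s <= 43 || 2*s + (3/2)*z == -9)) ==> (((1/2)*m + 2*s < -3 && s < 2*z - 10) || (2*s <= -5 && 2*s != 20))
Before h := m - 8: (m <= -10 && (10*s <= 43 || 2*s + (3/2)*z == -9)) ==> (((1/2)*m + 2*s < -3 && s < 2*z - 10) || (2*s <= -5 && 2*s != 20))
Before assert !(2*h - 8 > 8): (!(2*h > 16)) && ((m <= -10 && (10*s <= 43 || 2*s + (3/2)*z == -9)) ==> (((1/2)*m + 2*s < -3 && s < 2*z - 10) || (2*s <= -5 && 2*s != 20)))
Answer: WP = (!(2*h > 16)) && ((m <= -10 && (10*s <= 43 || 2*s + (3/2)*z == -9)) ==> (((1/2)*m + 2*s < -3 && s < 2*z - 10) || (2*s <= -5 && 2*s != 20)))


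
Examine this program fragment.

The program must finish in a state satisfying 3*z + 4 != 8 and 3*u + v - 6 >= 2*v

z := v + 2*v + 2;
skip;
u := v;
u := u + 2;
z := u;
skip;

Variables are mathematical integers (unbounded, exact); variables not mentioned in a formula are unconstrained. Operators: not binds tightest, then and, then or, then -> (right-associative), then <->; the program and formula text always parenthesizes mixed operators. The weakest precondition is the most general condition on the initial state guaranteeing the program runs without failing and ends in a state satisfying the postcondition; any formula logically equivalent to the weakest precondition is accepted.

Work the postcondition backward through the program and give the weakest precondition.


Working backward. After the program, the postcondition 3*z + 4 != 8 and 3*u + v - 6 >= 2*v must hold; in canonical form it is 3*z != 4 and 3*u >= v + 6.
Before skip: 3*z != 4 and 3*u >= v + 6
Before z := u: 3*u != 4 and 3*u >= v + 6
Before u := u + 2: 3*u != -2 and 3*u >= v
Before u := v: 3*v != -2 and 2*v >= 0
Before skip: 3*v != -2 and 2*v >= 0
Before z := v + 2*v + 2: 3*v != -2 and 2*v >= 0
Answer: WP = 3*v != -2 and 2*v >= 0


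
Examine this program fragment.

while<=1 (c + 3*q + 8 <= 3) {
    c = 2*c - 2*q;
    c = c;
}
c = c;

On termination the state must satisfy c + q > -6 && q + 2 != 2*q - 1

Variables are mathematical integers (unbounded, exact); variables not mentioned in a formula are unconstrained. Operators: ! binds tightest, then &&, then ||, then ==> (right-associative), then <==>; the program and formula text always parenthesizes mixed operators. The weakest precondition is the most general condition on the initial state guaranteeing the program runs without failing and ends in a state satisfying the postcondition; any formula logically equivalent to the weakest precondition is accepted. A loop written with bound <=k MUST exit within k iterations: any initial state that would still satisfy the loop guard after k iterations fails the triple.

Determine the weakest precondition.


Working backward. After the program, the postcondition c + q > -6 && q + 2 != 2*q - 1 must hold; in canonical form it is c + q > -6 && q != 3.
Before c := c: c + q > -6 && q != 3
Before the loop (bound <=1), unroll the exhaustion recursion (WP_0 = exit-now case; WP_j = one more guarded iteration, up to j = 1):
  WP_0: (!(c + 3*q <= -5)) && c + q > -6 && q != 3
  WP_1: (c + 3*q <= -5 ==> ((!(2*c + q <= -5)) && 2*c > q - 6 && q != 3)) && ((!(c + 3*q <= -5)) ==> (c + q > -6 && q != 3))
So before the loop: (c + 3*q <= -5 ==> ((!(2*c + q <= -5)) && 2*c > q - 6 && q != 3)) && ((!(c + 3*q <= -5)) ==> (c + q > -6 && q != 3))
Answer: WP = (c + 3*q <= -5 ==> ((!(2*c + q <= -5)) && 2*c > q - 6 && q != 3)) && ((!(c + 3*q <= -5)) ==> (c + q > -6 && q != 3))


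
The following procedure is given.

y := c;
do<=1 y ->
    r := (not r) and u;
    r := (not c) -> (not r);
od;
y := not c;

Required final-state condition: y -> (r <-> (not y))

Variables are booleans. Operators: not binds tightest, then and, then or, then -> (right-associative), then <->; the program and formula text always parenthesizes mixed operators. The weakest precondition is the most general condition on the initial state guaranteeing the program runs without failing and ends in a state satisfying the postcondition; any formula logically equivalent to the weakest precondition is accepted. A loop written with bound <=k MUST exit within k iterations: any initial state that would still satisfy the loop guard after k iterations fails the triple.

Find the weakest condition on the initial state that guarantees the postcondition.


Working backward. After the program, y -> (r <-> (not y)) must hold.
Before y := not c: (not c) -> (r <-> c)
Before the loop (bound <=1), unroll the exhaustion recursion (WP_0 = exit-now case; WP_j = one more guarded iteration, up to j = 1):
  WP_0: (not y) and ((not c) -> (r <-> c))
  WP_1: (y -> ((not y) and ((not c) -> (((not c) -> (not ((not r) and u))) <-> c)))) and ((not y) -> ((not c) -> (r <-> c)))
So before the loop: (y -> ((not y) and ((not c) -> (((not c) -> (not ((not r) and u))) <-> c)))) and ((not y) -> ((not c) -> (r <-> c)))
Before y := c: (c -> ((not c) and ((not c) -> (((not c) -> (not ((not r) and u))) <-> c)))) and ((not c) -> ((not c) -> (r <-> c)))
Answer: WP = (c -> ((not c) and ((not c) -> (((not c) -> (not ((not r) and u))) <-> c)))) and ((not c) -> ((not c) -> (r <-> c)))


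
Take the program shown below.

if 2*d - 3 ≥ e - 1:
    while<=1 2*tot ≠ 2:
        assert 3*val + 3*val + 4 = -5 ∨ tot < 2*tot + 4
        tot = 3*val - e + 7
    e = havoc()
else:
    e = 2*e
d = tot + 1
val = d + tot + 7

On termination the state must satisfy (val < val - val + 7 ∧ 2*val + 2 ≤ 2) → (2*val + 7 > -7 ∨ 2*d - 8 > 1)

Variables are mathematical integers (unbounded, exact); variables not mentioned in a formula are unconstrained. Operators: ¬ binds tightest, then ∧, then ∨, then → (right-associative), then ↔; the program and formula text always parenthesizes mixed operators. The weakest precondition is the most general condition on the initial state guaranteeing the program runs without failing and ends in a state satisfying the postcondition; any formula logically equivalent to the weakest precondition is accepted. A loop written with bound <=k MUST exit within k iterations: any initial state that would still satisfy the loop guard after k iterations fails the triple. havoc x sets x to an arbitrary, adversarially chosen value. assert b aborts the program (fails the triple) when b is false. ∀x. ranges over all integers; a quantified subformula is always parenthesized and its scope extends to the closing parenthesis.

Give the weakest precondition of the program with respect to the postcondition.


Working backward. After the program, the postcondition (val < val - val + 7 ∧ 2*val + 2 ≤ 2) → (2*val + 7 > -7 ∨ 2*d - 8 > 1) must hold; in canonical form it is (val < 7 ∧ 2*val ≤ 0) → (2*val > -14 ∨ 2*d > 9).
Before val := d + tot + 7: (d + tot < 0 ∧ 2*d + 2*tot ≤ -14) → (2*d + 2*tot > -28 ∨ 2*d > 9)
Before d := tot + 1: (2*tot < -1 ∧ 4*tot ≤ -16) → (4*tot > -30 ∨ 2*tot > 7)
Then branch requires (2*tot ≠ 2 → ((6*val = -9 ∨ tot > -4) ∧ (¬(6*val ≠ 2*e - 12)) ∧ ((6*val < 2*e - 15 ∧ 12*val ≤ 4*e - 44) → (12*val > 4*e - 58 ∨ 6*val > 2*e - 7)))) ∧ ((¬(2*tot ≠ 2)) → ((2*tot < -1 ∧ 4*tot ≤ -16) → (4*tot > -30 ∨ 2*tot > 7))); else branch requires (2*tot < -1 ∧ 4*tot ≤ -16) → (4*tot > -30 ∨ 2*tot > 7).
Before the if: (2*d ≥ e + 2 → ((2*tot ≠ 2 → ((6*val = -9 ∨ tot > -4) ∧ (¬(6*val ≠ 2*e - 12)) ∧ ((6*val < 2*e - 15 ∧ 12*val ≤ 4*e - 44) → (12*val > 4*e - 58 ∨ 6*val > 2*e - 7)))) ∧ ((¬(2*tot ≠ 2)) → ((2*tot < -1 ∧ 4*tot ≤ -16) → (4*tot > -30 ∨ 2*tot > 7))))) ∧ ((¬(2*d ≥ e + 2)) → ((2*tot < -1 ∧ 4*tot ≤ -16) → (4*tot > -30 ∨ 2*tot > 7)))
Answer: WP = (2*d ≥ e + 2 → ((2*tot ≠ 2 → ((6*val = -9 ∨ tot > -4) ∧ (¬(6*val ≠ 2*e - 12)) ∧ ((6*val < 2*e - 15 ∧ 12*val ≤ 4*e - 44) → (12*val > 4*e - 58 ∨ 6*val > 2*e - 7)))) ∧ ((¬(2*tot ≠ 2)) → ((2*tot < -1 ∧ 4*tot ≤ -16) → (4*tot > -30 ∨ 2*tot > 7))))) ∧ ((¬(2*d ≥ e + 2)) → ((2*tot < -1 ∧ 4*tot ≤ -16) → (4*tot > -30 ∨ 2*tot > 7)))


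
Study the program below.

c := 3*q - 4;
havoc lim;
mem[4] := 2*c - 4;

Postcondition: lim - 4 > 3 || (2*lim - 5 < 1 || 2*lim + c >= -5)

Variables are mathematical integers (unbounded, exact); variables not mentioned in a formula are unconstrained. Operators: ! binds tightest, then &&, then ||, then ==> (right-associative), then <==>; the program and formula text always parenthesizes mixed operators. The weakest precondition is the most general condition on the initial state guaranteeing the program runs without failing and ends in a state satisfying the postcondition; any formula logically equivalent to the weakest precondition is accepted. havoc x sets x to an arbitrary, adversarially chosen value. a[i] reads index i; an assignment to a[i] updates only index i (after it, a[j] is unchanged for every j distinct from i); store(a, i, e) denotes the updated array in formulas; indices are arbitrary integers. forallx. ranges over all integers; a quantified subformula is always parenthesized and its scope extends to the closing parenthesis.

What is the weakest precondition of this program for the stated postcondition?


Working backward. After the program, the postcondition lim - 4 > 3 || (2*lim - 5 < 1 || 2*lim + c >= -5) must hold; in canonical form it is lim > 7 || 2*lim < 6 || c + 2*lim >= -5.
Before mem[4] := 2*c - 4: lim > 7 || 2*lim < 6 || c + 2*lim >= -5
Before havoc lim: forall lim_1. (lim_1 > 7 || 2*lim_1 < 6 || c + 2*lim_1 >= -5)
Before c := 3*q - 4: forall lim_1. (lim_1 > 7 || 2*lim_1 < 6 || 2*lim_1 + 3*q >= -1)
Answer: WP = forall lim_1. (lim_1 > 7 || 2*lim_1 < 6 || 2*lim_1 + 3*q >= -1)


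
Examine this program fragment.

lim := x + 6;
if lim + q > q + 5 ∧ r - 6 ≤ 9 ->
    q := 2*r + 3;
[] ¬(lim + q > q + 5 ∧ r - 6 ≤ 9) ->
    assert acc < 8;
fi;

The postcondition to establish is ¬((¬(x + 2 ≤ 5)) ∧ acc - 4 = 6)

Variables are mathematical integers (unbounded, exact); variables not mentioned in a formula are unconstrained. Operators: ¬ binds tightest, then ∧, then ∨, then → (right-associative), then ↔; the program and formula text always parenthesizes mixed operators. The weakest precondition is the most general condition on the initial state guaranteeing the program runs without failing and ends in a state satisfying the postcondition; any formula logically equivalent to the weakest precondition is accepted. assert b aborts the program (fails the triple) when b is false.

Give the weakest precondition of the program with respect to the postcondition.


Working backward. After the program, the postcondition ¬((¬(x + 2 ≤ 5)) ∧ acc - 4 = 6) must hold; in canonical form it is ¬((¬(x ≤ 3)) ∧ acc = 10).
Then branch requires ¬((¬(x ≤ 3)) ∧ acc = 10); else branch requires acc < 8 ∧ (¬((¬(x ≤ 3)) ∧ acc = 10)).
Before the if: ((lim > 5 ∧ r ≤ 15) → (¬((¬(x ≤ 3)) ∧ acc = 10))) ∧ ((¬(lim > 5 ∧ r ≤ 15)) → (acc < 8 ∧ (¬((¬(x ≤ 3)) ∧ acc = 10))))
Before lim := x + 6: ((x > -1 ∧ r ≤ 15) → (¬((¬(x ≤ 3)) ∧ acc = 10))) ∧ ((¬(x > -1 ∧ r ≤ 15)) → (acc < 8 ∧ (¬((¬(x ≤ 3)) ∧ acc = 10))))
Answer: WP = ((x > -1 ∧ r ≤ 15) → (¬((¬(x ≤ 3)) ∧ acc = 10))) ∧ ((¬(x > -1 ∧ r ≤ 15)) → (acc < 8 ∧ (¬((¬(x ≤ 3)) ∧ acc = 10))))


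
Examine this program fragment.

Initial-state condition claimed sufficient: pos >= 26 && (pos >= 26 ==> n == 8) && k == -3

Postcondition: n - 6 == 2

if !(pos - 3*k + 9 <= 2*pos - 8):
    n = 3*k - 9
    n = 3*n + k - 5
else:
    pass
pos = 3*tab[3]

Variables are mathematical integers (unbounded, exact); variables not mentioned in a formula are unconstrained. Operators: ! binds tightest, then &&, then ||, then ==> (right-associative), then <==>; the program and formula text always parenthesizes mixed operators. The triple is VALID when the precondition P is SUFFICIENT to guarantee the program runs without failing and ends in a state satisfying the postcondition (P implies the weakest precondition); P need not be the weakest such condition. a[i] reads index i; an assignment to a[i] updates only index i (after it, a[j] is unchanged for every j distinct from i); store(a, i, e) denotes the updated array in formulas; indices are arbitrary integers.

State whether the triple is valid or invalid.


Working backward. After the program, the postcondition n - 6 == 2 must hold; in canonical form it is n == 8.
Before pos := 3*tab[3]: n == 8
Then branch requires 10*k == 40; else branch requires n == 8.
Before the if: ((!(3*k + pos >= 17)) ==> 10*k == 40) && (3*k + pos >= 17 ==> n == 8)
The weakest precondition is ((!(3*k + pos >= 17)) ==> 10*k == 40) && (3*k + pos >= 17 ==> n == 8).
Check whether pos >= 26 && (pos >= 26 ==> n == 8) && k == -3 implies it.
Every state satisfying the precondition satisfies the weakest precondition: the implication holds.
Answer: valid


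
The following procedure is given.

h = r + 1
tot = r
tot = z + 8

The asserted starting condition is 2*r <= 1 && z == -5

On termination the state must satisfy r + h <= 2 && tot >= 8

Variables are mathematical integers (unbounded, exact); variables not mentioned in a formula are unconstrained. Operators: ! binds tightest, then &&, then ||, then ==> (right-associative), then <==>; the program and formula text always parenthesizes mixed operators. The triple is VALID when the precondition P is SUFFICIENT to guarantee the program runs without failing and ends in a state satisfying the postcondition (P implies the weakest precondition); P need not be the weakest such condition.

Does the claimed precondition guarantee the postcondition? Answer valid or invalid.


Working backward. After the program, the postcondition r + h <= 2 && tot >= 8 must hold; in canonical form it is h + r <= 2 && tot >= 8.
Before tot := z + 8: h + r <= 2 && z >= 0
Before tot := r: h + r <= 2 && z >= 0
Before h := r + 1: 2*r <= 1 && z >= 0
The weakest precondition is 2*r <= 1 && z >= 0.
Check whether 2*r <= 1 && z == -5 implies it.
Countermodel: at the initial state r = 0, z = -5, the precondition holds but the weakest precondition fails.
Answer: invalid


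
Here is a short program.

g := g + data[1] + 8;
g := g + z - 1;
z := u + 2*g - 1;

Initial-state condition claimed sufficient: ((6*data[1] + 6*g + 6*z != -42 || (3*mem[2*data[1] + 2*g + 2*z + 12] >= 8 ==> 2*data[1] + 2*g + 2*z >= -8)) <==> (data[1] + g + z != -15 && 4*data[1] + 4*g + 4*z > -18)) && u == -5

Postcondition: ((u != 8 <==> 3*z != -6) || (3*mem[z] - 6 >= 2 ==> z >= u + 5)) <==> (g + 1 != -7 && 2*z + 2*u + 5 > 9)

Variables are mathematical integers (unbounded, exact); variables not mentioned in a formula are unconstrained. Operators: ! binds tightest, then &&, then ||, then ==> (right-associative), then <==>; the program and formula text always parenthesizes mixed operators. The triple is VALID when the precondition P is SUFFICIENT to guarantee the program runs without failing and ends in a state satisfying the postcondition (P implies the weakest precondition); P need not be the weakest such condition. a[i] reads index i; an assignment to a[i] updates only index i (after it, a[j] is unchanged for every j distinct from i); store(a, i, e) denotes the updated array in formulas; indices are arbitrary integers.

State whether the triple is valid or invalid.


Working backward. After the program, the postcondition ((u != 8 <==> 3*z != -6) || (3*mem[z] - 6 >= 2 ==> z >= u + 5)) <==> (g + 1 != -7 && 2*z + 2*u + 5 > 9) must hold; in canonical form it is ((u != 8 <==> 3*z != -6) || (3*mem[z] >= 8 ==> z >= u + 5)) <==> (g != -8 && 2*u + 2*z > 4).
Before z := u + 2*g - 1: ((u != 8 <==> 6*g + 3*u != -3) || (3*mem[2*g + u - 1] >= 8 ==> 2*g >= 6)) <==> (g != -8 && 4*g + 4*u > 6)
Before g := g + z - 1: ((u != 8 <==> 6*g + 3*u + 6*z != 3) || (3*mem[2*g + u + 2*z - 3] >= 8 ==> 2*g + 2*z >= 8)) <==> (g + z != -7 && 4*g + 4*u + 4*z > 10)
Before g := g + data[1] + 8: ((u != 8 <==> 6*data[1] + 6*g + 3*u + 6*z != -45) || (3*mem[2*data[1] + 2*g + u + 2*z + 13] >= 8 ==> 2*data[1] + 2*g + 2*z >= -8)) <==> (data[1] + g + z != -15 && 4*data[1] + 4*g + 4*u + 4*z > -22)
The weakest precondition is ((u != 8 <==> 6*data[1] + 6*g + 3*u + 6*z != -45) || (3*mem[2*data[1] + 2*g + u + 2*z + 13] >= 8 ==> 2*data[1] + 2*g + 2*z >= -8)) <==> (data[1] + g + z != -15 && 4*data[1] + 4*g + 4*u + 4*z > -22).
Check whether ((6*data[1] + 6*g + 6*z != -42 || (3*mem[2*data[1] + 2*g + 2*z + 12] >= 8 ==> 2*data[1] + 2*g + 2*z >= -8)) <==> (data[1] + g + z != -15 && 4*data[1] + 4*g + 4*z > -18)) && u == -5 implies it.
Countermodel: at the initial state data = {[-6] = 0, [-2] = 0, [1] = 0, elsewhere 0}, g = -7, mem = {[-6] = 3, [-2] = 3, [1] = 3, elsewhere 3}, u = -5, z = 0, the precondition holds but the weakest precondition fails.
Answer: invalid


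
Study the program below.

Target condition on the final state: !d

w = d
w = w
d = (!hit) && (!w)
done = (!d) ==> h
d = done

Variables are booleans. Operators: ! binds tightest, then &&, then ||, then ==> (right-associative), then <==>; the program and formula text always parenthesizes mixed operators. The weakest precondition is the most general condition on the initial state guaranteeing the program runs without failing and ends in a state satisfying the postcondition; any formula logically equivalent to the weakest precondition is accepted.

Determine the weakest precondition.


Working backward. After the program, !d must hold.
Before d := done: !done
Before done := (!d) ==> h: !((!d) ==> h)
Before d := (!hit) && (!w): !((!((!hit) && (!w))) ==> h)
Before w := w: !((!((!hit) && (!w))) ==> h)
Before w := d: !((!((!hit) && (!d))) ==> h)
Answer: WP = !((!((!hit) && (!d))) ==> h)


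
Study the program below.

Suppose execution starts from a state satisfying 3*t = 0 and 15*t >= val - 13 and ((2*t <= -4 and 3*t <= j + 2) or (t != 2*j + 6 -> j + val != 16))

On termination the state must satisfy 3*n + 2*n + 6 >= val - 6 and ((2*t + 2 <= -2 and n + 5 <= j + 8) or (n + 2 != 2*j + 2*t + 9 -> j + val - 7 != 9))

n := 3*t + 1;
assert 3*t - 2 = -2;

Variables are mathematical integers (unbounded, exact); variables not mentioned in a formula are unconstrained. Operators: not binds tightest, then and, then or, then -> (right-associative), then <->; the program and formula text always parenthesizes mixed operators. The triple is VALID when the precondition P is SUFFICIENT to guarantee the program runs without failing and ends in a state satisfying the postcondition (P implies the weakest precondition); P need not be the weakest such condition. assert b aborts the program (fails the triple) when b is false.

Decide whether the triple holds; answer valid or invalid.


Working backward. After the program, the postcondition 3*n + 2*n + 6 >= val - 6 and ((2*t + 2 <= -2 and n + 5 <= j + 8) or (n + 2 != 2*j + 2*t + 9 -> j + val - 7 != 9)) must hold; in canonical form it is 5*n >= val - 12 and ((2*t <= -4 and n <= j + 3) or (n != 2*j + 2*t + 7 -> j + val != 16)).
Before assert 3*t - 2 = -2: 3*t = 0 and 5*n >= val - 12 and ((2*t <= -4 and n <= j + 3) or (n != 2*j + 2*t + 7 -> j + val != 16))
Before n := 3*t + 1: 3*t = 0 and 15*t >= val - 17 and ((2*t <= -4 and 3*t <= j + 2) or (t != 2*j + 6 -> j + val != 16))
The weakest precondition is 3*t = 0 and 15*t >= val - 17 and ((2*t <= -4 and 3*t <= j + 2) or (t != 2*j + 6 -> j + val != 16)).
Check whether 3*t = 0 and 15*t >= val - 13 and ((2*t <= -4 and 3*t <= j + 2) or (t != 2*j + 6 -> j + val != 16)) implies it.
Every state satisfying the precondition satisfies the weakest precondition: the implication holds.
Answer: valid


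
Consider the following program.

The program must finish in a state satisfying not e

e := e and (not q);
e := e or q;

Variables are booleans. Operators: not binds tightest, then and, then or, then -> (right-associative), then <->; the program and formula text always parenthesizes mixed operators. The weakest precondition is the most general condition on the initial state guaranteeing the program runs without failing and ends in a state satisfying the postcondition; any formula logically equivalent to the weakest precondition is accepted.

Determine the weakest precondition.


Working backward. After the program, not e must hold.
Before e := e or q: not (e or q)
Before e := e and (not q): not ((e and (not q)) or q)
Answer: WP = not ((e and (not q)) or q)


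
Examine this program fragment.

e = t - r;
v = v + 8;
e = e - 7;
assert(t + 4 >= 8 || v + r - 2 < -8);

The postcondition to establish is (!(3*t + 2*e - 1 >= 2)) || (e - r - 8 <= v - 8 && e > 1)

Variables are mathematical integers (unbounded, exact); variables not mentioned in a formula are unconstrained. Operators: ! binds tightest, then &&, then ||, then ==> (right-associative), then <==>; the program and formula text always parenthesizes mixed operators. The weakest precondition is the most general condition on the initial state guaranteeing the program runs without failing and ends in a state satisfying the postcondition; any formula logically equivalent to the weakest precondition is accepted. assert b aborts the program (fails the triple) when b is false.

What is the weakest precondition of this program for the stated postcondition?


Working backward. After the program, the postcondition (!(3*t + 2*e - 1 >= 2)) || (e - r - 8 <= v - 8 && e > 1) must hold; in canonical form it is (!(2*e + 3*t >= 3)) || (e <= r + v && e > 1).
Before assert t + 4 >= 8 || v + r - 2 < -8: (t >= 4 || r + v < -6) && ((!(2*e + 3*t >= 3)) || (e <= r + v && e > 1))
Before e := e - 7: (t >= 4 || r + v < -6) && ((!(2*e + 3*t >= 17)) || (e <= r + v + 7 && e > 8))
Before v := v + 8: (t >= 4 || r + v < -14) && ((!(2*e + 3*t >= 17)) || (e <= r + v + 15 && e > 8))
Before e := t - r: (t >= 4 || r + v < -14) && ((!(5*t >= 2*r + 17)) || (t <= 2*r + v + 15 && t > r + 8))
Answer: WP = (t >= 4 || r + v < -14) && ((!(5*t >= 2*r + 17)) || (t <= 2*r + v + 15 && t > r + 8))


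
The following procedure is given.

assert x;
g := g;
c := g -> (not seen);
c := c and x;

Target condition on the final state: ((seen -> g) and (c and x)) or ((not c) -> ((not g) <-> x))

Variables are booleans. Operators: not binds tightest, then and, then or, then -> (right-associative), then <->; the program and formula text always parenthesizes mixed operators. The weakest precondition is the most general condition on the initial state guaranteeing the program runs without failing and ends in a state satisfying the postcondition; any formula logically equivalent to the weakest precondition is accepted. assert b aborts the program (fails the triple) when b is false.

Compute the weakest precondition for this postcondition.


Working backward. After the program, the postcondition ((seen -> g) and (c and x)) or ((not c) -> ((not g) <-> x)) must hold; in canonical form it is ((seen -> g) and c and x) or ((not c) -> ((not g) <-> x)).
Before c := c and x: ((seen -> g) and c and x) or ((not (c and x)) -> ((not g) <-> x))
Before c := g -> (not seen): ((seen -> g) and (g -> (not seen)) and x) or ((not ((g -> (not seen)) and x)) -> ((not g) <-> x))
Before g := g: ((seen -> g) and (g -> (not seen)) and x) or ((not ((g -> (not seen)) and x)) -> ((not g) <-> x))
Before assert x: x and (((seen -> g) and (g -> (not seen)) and x) or ((not ((g -> (not seen)) and x)) -> ((not g) <-> x)))
Answer: WP = x and (((seen -> g) and (g -> (not seen)) and x) or ((not ((g -> (not seen)) and x)) -> ((not g) <-> x)))


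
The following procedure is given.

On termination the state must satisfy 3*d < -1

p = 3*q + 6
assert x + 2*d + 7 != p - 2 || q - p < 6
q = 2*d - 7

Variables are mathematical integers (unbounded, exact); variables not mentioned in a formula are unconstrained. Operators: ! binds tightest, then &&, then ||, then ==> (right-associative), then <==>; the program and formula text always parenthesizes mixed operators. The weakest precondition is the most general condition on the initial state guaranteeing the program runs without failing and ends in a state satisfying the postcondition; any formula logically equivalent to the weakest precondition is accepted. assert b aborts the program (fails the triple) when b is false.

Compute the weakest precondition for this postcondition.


Working backward. After the program, 3*d < -1 must hold.
Before q := 2*d - 7: 3*d < -1
Before assert x + 2*d + 7 != p - 2 || q - p < 6: (2*d + x != p - 9 || q < p + 6) && 3*d < -1
Before p := 3*q + 6: (2*d + x != 3*q - 3 || 2*q > -12) && 3*d < -1
Answer: WP = (2*d + x != 3*q - 3 || 2*q > -12) && 3*d < -1


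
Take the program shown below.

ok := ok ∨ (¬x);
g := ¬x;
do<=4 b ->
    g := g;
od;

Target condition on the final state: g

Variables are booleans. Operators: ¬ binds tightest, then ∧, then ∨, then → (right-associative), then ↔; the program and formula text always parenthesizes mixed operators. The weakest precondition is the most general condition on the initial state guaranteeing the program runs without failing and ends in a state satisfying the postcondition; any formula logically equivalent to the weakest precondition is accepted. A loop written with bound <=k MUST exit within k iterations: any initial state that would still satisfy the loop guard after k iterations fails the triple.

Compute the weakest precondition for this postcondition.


Working backward. After the program, g must hold.
Before the loop (bound <=4), unroll the exhaustion recursion (WP_0 = exit-now case; WP_j = one more guarded iteration, up to j = 4):
  WP_0: (¬b) ∧ g
  WP_1: (b → ((¬b) ∧ g)) ∧ ((¬b) → g)
  WP_2: (b → ((b → ((¬b) ∧ g)) ∧ ((¬b) → g))) ∧ ((¬b) → g)
  WP_3: (b → ((b → ((b → ((¬b) ∧ g)) ∧ ((¬b) → g))) ∧ ((¬b) → g))) ∧ ((¬b) → g)
  WP_4: (b → ((b → ((b → ((b → ((¬b) ∧ g)) ∧ ((¬b) → g))) ∧ ((¬b) → g))) ∧ ((¬b) → g))) ∧ ((¬b) → g)
So before the loop: (b → ((b → ((b → ((b → ((¬b) ∧ g)) ∧ ((¬b) → g))) ∧ ((¬b) → g))) ∧ ((¬b) → g))) ∧ ((¬b) → g)
Before g := ¬x: (b → ((b → ((b → ((b → ((¬b) ∧ (¬x))) ∧ ((¬b) → (¬x)))) ∧ ((¬b) → (¬x)))) ∧ ((¬b) → (¬x)))) ∧ ((¬b) → (¬x))
Before ok := ok ∨ (¬x): (b → ((b → ((b → ((b → ((¬b) ∧ (¬x))) ∧ ((¬b) → (¬x)))) ∧ ((¬b) → (¬x)))) ∧ ((¬b) → (¬x)))) ∧ ((¬b) → (¬x))
Answer: WP = (b → ((b → ((b → ((b → ((¬b) ∧ (¬x))) ∧ ((¬b) → (¬x)))) ∧ ((¬b) → (¬x)))) ∧ ((¬b) → (¬x)))) ∧ ((¬b) → (¬x))


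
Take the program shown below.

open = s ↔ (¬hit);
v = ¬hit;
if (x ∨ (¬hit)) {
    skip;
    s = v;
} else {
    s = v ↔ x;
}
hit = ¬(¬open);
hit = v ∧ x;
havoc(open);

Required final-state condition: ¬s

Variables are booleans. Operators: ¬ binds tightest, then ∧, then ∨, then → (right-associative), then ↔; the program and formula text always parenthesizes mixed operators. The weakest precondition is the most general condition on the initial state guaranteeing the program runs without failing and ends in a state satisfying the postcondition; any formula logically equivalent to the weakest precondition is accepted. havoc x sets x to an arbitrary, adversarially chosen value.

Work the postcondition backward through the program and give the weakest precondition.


Working backward. After the program, ¬s must hold.
Before havoc open: ¬s
Before hit := v ∧ x: ¬s
Before hit := ¬(¬open): ¬s
Then branch requires ¬v; else branch requires ¬(v ↔ x).
Before the if: ((x ∨ (¬hit)) → (¬v)) ∧ ((¬(x ∨ (¬hit))) → (¬(v ↔ x)))
Before v := ¬hit: ((x ∨ (¬hit)) → hit) ∧ ((¬(x ∨ (¬hit))) → (¬((¬hit) ↔ x)))
Before open := s ↔ (¬hit): ((x ∨ (¬hit)) → hit) ∧ ((¬(x ∨ (¬hit))) → (¬((¬hit) ↔ x)))
Answer: WP = ((x ∨ (¬hit)) → hit) ∧ ((¬(x ∨ (¬hit))) → (¬((¬hit) ↔ x)))


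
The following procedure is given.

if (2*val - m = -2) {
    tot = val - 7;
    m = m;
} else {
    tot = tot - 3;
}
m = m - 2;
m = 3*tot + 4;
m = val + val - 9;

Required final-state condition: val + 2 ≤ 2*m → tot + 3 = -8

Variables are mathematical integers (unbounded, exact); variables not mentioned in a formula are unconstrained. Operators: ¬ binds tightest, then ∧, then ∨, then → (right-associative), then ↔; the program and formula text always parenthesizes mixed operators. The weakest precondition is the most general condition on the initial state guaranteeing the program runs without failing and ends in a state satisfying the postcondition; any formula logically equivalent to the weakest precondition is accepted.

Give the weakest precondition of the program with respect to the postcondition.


Working backward. After the program, the postcondition val + 2 ≤ 2*m → tot + 3 = -8 must hold; in canonical form it is val ≤ 2*m - 2 → tot = -11.
Before m := val + val - 9: 3*val ≥ 20 → tot = -11
Before m := 3*tot + 4: 3*val ≥ 20 → tot = -11
Before m := m - 2: 3*val ≥ 20 → tot = -11
Then branch requires 3*val ≥ 20 → val = -4; else branch requires 3*val ≥ 20 → tot = -8.
Before the if: (2*val = m - 2 → (3*val ≥ 20 → val = -4)) ∧ ((¬(2*val = m - 2)) → (3*val ≥ 20 → tot = -8))
Answer: WP = (2*val = m - 2 → (3*val ≥ 20 → val = -4)) ∧ ((¬(2*val = m - 2)) → (3*val ≥ 20 → tot = -8))


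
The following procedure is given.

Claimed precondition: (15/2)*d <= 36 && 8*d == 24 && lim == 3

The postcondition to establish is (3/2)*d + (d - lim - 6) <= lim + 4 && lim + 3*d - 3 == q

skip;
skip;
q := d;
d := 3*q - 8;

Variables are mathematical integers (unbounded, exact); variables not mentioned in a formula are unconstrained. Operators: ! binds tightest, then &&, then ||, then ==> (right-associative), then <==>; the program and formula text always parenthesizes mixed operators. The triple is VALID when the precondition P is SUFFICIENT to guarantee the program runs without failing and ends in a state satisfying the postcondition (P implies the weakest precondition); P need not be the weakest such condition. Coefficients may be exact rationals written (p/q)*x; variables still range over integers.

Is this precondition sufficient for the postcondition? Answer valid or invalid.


Working backward. After the program, the postcondition (3/2)*d + (d - lim - 6) <= lim + 4 && lim + 3*d - 3 == q must hold; in canonical form it is (5/2)*d <= 2*lim + 10 && 3*d + lim == q + 3.
Before d := 3*q - 8: (15/2)*q <= 2*lim + 30 && lim + 8*q == 27
Before q := d: (15/2)*d <= 2*lim + 30 && 8*d + lim == 27
Before skip: (15/2)*d <= 2*lim + 30 && 8*d + lim == 27
Before skip: (15/2)*d <= 2*lim + 30 && 8*d + lim == 27
The weakest precondition is (15/2)*d <= 2*lim + 30 && 8*d + lim == 27.
Check whether (15/2)*d <= 36 && 8*d == 24 && lim == 3 implies it.
Every state satisfying the precondition satisfies the weakest precondition: the implication holds.
Answer: valid
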